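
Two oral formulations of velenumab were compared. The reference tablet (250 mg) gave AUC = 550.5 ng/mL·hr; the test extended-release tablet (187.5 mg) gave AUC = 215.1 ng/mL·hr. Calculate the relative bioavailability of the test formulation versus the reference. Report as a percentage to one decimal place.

F_rel = (AUC_test/D_test) / (AUC_ref/D_ref)
      = (215.1/187.5) / (550.5/250)
      = 1.1472 / 2.202 = 0.5210 = 52.10%

F_rel = 52.1%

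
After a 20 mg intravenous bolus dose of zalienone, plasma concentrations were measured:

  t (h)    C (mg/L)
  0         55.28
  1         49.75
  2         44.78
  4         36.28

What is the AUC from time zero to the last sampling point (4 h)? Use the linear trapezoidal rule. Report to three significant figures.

Trapezoidal AUC_0→4:
  [0→1]: (55.28+49.75)/2 × 1 = 52.515
  [1→2]: (49.75+44.78)/2 × 1 = 47.265
  [2→4]: (44.78+36.28)/2 × 2 = 81.06
  Sum = 180.84 mg/L·h

AUC = 181 mg/L·h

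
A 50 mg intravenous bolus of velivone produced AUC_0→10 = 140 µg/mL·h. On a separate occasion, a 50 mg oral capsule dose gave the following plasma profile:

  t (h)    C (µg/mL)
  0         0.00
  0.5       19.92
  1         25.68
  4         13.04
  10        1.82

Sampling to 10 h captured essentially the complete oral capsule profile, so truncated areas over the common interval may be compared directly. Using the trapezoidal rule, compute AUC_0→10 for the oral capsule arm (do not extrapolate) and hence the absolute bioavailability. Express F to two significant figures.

F = 0.85

Trapezoidal AUC_0→10 (oral capsule):
  [0→0.5]: (0.00+19.92)/2 × 0.5 = 4.98
  [0.5→1]: (19.92+25.68)/2 × 0.5 = 11.4
  [1→4]: (25.68+13.04)/2 × 3 = 58.08
  [4→10]: (13.04+1.82)/2 × 6 = 44.58
  Sum = 119.04 µg/mL·h
F = (AUC_ev/D_ev)/(AUC_iv/D_iv) = (119.04/50)/(140/50) = 2.3808/2.8 = 0.8503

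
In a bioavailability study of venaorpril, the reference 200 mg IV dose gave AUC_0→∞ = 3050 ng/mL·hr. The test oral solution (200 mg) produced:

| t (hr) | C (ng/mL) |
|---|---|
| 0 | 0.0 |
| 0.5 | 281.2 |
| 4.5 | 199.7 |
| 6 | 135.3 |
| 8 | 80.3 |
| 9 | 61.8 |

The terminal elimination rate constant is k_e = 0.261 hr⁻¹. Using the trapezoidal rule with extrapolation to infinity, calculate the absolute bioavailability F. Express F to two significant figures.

Trapezoidal AUC_0→9 (oral solution):
  [0→0.5]: (0.0+281.2)/2 × 0.5 = 70.3
  [0.5→4.5]: (281.2+199.7)/2 × 4 = 961.8
  [4.5→6]: (199.7+135.3)/2 × 1.5 = 251.25
  [6→8]: (135.3+80.3)/2 × 2 = 215.6
  [8→9]: (80.3+61.8)/2 × 1 = 71.05
  Sum = 1570.0 ng/mL·hr
Tail: C_last/k_e = 61.8/0.261 = 236.782
AUC_0→∞ (oral solution) = 1570.0 + 236.782 = 1806.782 ng/mL·hr
F = (AUC_ev/D_ev)/(AUC_iv/D_iv) = (1806.782/200)/(3050/200) = 9.03391/15.25 = 0.5924

F = 0.59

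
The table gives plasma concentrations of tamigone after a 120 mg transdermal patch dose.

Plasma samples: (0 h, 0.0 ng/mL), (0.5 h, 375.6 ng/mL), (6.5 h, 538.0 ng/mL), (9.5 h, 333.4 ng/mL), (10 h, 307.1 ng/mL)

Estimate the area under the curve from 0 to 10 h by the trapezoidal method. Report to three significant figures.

Trapezoidal AUC_0→10:
  [0→0.5]: (0.0+375.6)/2 × 0.5 = 93.9
  [0.5→6.5]: (375.6+538.0)/2 × 6 = 2740.8
  [6.5→9.5]: (538.0+333.4)/2 × 3 = 1307.1
  [9.5→10]: (333.4+307.1)/2 × 0.5 = 160.125
  Sum = 4301.925 ng/mL·h

AUC = 4300 ng/mL·h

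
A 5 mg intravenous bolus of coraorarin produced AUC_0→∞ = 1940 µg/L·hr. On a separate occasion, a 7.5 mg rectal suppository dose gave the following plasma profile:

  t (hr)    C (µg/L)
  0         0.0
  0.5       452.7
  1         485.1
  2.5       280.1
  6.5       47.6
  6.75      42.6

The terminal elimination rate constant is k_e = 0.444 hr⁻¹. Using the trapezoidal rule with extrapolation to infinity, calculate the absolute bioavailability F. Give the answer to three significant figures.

F = 0.579

Trapezoidal AUC_0→6.75 (rectal suppository):
  [0→0.5]: (0.0+452.7)/2 × 0.5 = 113.175
  [0.5→1]: (452.7+485.1)/2 × 0.5 = 234.45
  [1→2.5]: (485.1+280.1)/2 × 1.5 = 573.9
  [2.5→6.5]: (280.1+47.6)/2 × 4 = 655.4
  [6.5→6.75]: (47.6+42.6)/2 × 0.25 = 11.275
  Sum = 1588.2 µg/L·hr
Tail: C_last/k_e = 42.6/0.444 = 95.946
AUC_0→∞ (rectal suppository) = 1588.2 + 95.946 = 1684.146 µg/L·hr
F = (AUC_ev/D_ev)/(AUC_iv/D_iv) = (1684.146/7.5)/(1940/5) = 224.5528/388 = 0.5787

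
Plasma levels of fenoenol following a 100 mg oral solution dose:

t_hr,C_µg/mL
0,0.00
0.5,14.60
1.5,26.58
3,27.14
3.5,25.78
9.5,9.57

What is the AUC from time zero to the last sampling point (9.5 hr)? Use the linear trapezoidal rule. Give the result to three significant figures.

Trapezoidal AUC_0→9.5:
  [0→0.5]: (0.00+14.60)/2 × 0.5 = 3.65
  [0.5→1.5]: (14.60+26.58)/2 × 1 = 20.59
  [1.5→3]: (26.58+27.14)/2 × 1.5 = 40.29
  [3→3.5]: (27.14+25.78)/2 × 0.5 = 13.23
  [3.5→9.5]: (25.78+9.57)/2 × 6 = 106.05
  Sum = 183.81 µg/mL·hr

AUC = 184 µg/mL·hr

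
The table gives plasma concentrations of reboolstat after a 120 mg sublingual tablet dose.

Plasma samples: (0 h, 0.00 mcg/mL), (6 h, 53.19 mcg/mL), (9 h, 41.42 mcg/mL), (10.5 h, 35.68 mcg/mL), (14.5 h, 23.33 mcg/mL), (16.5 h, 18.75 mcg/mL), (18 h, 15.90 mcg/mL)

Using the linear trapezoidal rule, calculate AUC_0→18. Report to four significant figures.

AUC = 545.4 mcg/mL·h

Trapezoidal AUC_0→18:
  [0→6]: (0.00+53.19)/2 × 6 = 159.57
  [6→9]: (53.19+41.42)/2 × 3 = 141.915
  [9→10.5]: (41.42+35.68)/2 × 1.5 = 57.825
  [10.5→14.5]: (35.68+23.33)/2 × 4 = 118.02
  [14.5→16.5]: (23.33+18.75)/2 × 2 = 42.08
  [16.5→18]: (18.75+15.90)/2 × 1.5 = 25.9875
  Sum = 545.3975 mcg/mL·h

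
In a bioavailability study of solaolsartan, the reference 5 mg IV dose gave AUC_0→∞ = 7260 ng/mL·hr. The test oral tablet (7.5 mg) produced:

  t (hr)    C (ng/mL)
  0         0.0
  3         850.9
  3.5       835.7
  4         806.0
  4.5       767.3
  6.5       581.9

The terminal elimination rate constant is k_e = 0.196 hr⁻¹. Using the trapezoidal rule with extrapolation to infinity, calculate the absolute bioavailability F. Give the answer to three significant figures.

F = 0.626

Trapezoidal AUC_0→6.5 (oral tablet):
  [0→3]: (0.0+850.9)/2 × 3 = 1276.35
  [3→3.5]: (850.9+835.7)/2 × 0.5 = 421.65
  [3.5→4]: (835.7+806.0)/2 × 0.5 = 410.425
  [4→4.5]: (806.0+767.3)/2 × 0.5 = 393.325
  [4.5→6.5]: (767.3+581.9)/2 × 2 = 1349.2
  Sum = 3850.95 ng/mL·hr
Tail: C_last/k_e = 581.9/0.196 = 2968.878
AUC_0→∞ (oral tablet) = 3850.95 + 2968.878 = 6819.828 ng/mL·hr
F = (AUC_ev/D_ev)/(AUC_iv/D_iv) = (6819.828/7.5)/(7260/5) = 909.3104/1452 = 0.6262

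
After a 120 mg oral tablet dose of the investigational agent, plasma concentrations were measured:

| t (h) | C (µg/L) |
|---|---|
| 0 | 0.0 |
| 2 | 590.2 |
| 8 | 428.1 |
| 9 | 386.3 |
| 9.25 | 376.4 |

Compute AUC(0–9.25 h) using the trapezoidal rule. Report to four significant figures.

AUC = 4148 µg/L·h

Trapezoidal AUC_0→9.25:
  [0→2]: (0.0+590.2)/2 × 2 = 590.2
  [2→8]: (590.2+428.1)/2 × 6 = 3054.9
  [8→9]: (428.1+386.3)/2 × 1 = 407.2
  [9→9.25]: (386.3+376.4)/2 × 0.25 = 95.3375
  Sum = 4147.6375 µg/L·h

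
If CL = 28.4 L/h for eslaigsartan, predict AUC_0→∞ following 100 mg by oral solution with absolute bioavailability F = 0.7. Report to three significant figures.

AUC = 2.46 mg/L·h

AUC_0→∞ = F × Dose / CL
        = 0.7 × 100 / 28.4 = 2.46479 mg/L·h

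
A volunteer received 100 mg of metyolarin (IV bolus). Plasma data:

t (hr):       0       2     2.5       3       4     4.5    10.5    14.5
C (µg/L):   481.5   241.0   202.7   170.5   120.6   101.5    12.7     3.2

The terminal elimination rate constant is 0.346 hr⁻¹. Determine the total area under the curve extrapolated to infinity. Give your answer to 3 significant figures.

Trapezoidal AUC_0→14.5:
  [0→2]: (481.5+241.0)/2 × 2 = 722.5
  [2→2.5]: (241.0+202.7)/2 × 0.5 = 110.925
  [2.5→3]: (202.7+170.5)/2 × 0.5 = 93.3
  [3→4]: (170.5+120.6)/2 × 1 = 145.55
  [4→4.5]: (120.6+101.5)/2 × 0.5 = 55.525
  [4.5→10.5]: (101.5+12.7)/2 × 6 = 342.6
  [10.5→14.5]: (12.7+3.2)/2 × 4 = 31.8
  Sum = 1502.2 µg/L·hr
Extrapolated tail: C_last / k_e = 3.2 / 0.346 = 9.249
AUC_0→∞ = 1502.2 + 9.249 = 1511.449 µg/L·hr

AUC = 1510 µg/L·hr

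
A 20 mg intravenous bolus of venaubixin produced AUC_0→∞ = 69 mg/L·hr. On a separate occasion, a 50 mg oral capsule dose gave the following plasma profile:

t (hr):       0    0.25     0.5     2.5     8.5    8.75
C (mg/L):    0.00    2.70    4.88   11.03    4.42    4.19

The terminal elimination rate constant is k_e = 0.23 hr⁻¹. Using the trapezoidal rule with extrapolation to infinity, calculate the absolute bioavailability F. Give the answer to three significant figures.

Trapezoidal AUC_0→8.75 (oral capsule):
  [0→0.25]: (0.00+2.70)/2 × 0.25 = 0.3375
  [0.25→0.5]: (2.70+4.88)/2 × 0.25 = 0.9475
  [0.5→2.5]: (4.88+11.03)/2 × 2 = 15.91
  [2.5→8.5]: (11.03+4.42)/2 × 6 = 46.35
  [8.5→8.75]: (4.42+4.19)/2 × 0.25 = 1.07625
  Sum = 64.62125 mg/L·hr
Tail: C_last/k_e = 4.19/0.23 = 18.217
AUC_0→∞ (oral capsule) = 64.62125 + 18.217 = 82.83825 mg/L·hr
F = (AUC_ev/D_ev)/(AUC_iv/D_iv) = (82.83825/50)/(69/20) = 1.656765/3.45 = 0.4802

F = 0.480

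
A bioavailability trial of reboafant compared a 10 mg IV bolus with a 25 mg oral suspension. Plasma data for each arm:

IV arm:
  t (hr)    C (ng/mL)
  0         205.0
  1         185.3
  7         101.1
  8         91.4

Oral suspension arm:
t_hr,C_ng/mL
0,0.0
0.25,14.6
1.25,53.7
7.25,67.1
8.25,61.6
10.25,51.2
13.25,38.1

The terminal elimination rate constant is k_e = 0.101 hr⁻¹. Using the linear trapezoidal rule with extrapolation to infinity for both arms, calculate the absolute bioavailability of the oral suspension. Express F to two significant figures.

Trapezoidal AUC_0→8 (IV):
  [0→1]: (205.0+185.3)/2 × 1 = 195.15
  [1→7]: (185.3+101.1)/2 × 6 = 859.2
  [7→8]: (101.1+91.4)/2 × 1 = 96.25
  Sum = 1150.6 ng/mL·hr
IV tail: 91.4/0.101 = 904.950; AUC_iv,0→∞ = 1150.6 + 904.950 = 2055.55 ng/mL·hr
Trapezoidal AUC_0→13.25 (oral suspension):
  [0→0.25]: (0.0+14.6)/2 × 0.25 = 1.825
  [0.25→1.25]: (14.6+53.7)/2 × 1 = 34.15
  [1.25→7.25]: (53.7+67.1)/2 × 6 = 362.4
  [7.25→8.25]: (67.1+61.6)/2 × 1 = 64.35
  [8.25→10.25]: (61.6+51.2)/2 × 2 = 112.8
  [10.25→13.25]: (51.2+38.1)/2 × 3 = 133.95
  Sum = 709.475 ng/mL·hr
oral suspension tail: 38.1/0.101 = 377.228; AUC_ev,0→∞ = 709.475 + 377.228 = 1086.703 ng/mL·hr
F = (AUC_ev/D_ev)/(AUC_iv/D_iv) = (1086.703/25)/(2055.55/10) = 43.46812/205.555 = 0.2115

F = 0.21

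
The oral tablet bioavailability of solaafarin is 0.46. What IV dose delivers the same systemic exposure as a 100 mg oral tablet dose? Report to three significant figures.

D_iv = 46.0 mg

Systemic exposure from an extravascular dose = F × D_ev, so the equivalent IV dose is F × D_ev.
D_iv = F × D_ev = 0.46 × 100 = 46 mg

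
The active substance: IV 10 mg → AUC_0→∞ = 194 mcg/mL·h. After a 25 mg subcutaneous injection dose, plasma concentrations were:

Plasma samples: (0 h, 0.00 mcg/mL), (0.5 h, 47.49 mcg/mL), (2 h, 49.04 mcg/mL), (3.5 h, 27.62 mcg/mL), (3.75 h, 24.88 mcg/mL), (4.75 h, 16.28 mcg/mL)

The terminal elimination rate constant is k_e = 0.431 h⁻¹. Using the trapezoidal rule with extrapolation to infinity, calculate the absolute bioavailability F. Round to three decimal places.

F = 0.426

Trapezoidal AUC_0→4.75 (subcutaneous injection):
  [0→0.5]: (0.00+47.49)/2 × 0.5 = 11.8725
  [0.5→2]: (47.49+49.04)/2 × 1.5 = 72.3975
  [2→3.5]: (49.04+27.62)/2 × 1.5 = 57.495
  [3.5→3.75]: (27.62+24.88)/2 × 0.25 = 6.5625
  [3.75→4.75]: (24.88+16.28)/2 × 1 = 20.58
  Sum = 168.9075 mcg/mL·h
Tail: C_last/k_e = 16.28/0.431 = 37.773
AUC_0→∞ (subcutaneous injection) = 168.9075 + 37.773 = 206.6805 mcg/mL·h
F = (AUC_ev/D_ev)/(AUC_iv/D_iv) = (206.6805/25)/(194/10) = 8.26722/19.4 = 0.4261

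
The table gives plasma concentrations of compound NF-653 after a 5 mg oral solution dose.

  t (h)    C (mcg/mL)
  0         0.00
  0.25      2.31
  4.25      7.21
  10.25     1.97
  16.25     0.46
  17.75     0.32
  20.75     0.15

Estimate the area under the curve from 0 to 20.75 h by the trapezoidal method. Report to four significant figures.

AUC = 55.45 mcg/mL·h

Trapezoidal AUC_0→20.75:
  [0→0.25]: (0.00+2.31)/2 × 0.25 = 0.28875
  [0.25→4.25]: (2.31+7.21)/2 × 4 = 19.04
  [4.25→10.25]: (7.21+1.97)/2 × 6 = 27.54
  [10.25→16.25]: (1.97+0.46)/2 × 6 = 7.29
  [16.25→17.75]: (0.46+0.32)/2 × 1.5 = 0.585
  [17.75→20.75]: (0.32+0.15)/2 × 3 = 0.705
  Sum = 55.44875 mcg/mL·h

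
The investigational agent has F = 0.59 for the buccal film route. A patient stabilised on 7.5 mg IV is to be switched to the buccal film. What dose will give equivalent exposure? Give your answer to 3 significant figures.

D_buccal = 12.7 mg

For equal systemic exposure: F × D_ev = D_iv
D_ev = D_iv / F = 7.5 / 0.59 = 12.7119 mg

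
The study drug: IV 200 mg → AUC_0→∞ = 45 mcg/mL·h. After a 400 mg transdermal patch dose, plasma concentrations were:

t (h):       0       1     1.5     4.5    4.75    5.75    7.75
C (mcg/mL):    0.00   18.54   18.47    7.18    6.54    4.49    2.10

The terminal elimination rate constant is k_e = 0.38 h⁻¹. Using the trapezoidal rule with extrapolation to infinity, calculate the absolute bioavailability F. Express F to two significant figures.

Trapezoidal AUC_0→7.75 (transdermal patch):
  [0→1]: (0.00+18.54)/2 × 1 = 9.27
  [1→1.5]: (18.54+18.47)/2 × 0.5 = 9.2525
  [1.5→4.5]: (18.47+7.18)/2 × 3 = 38.475
  [4.5→4.75]: (7.18+6.54)/2 × 0.25 = 1.715
  [4.75→5.75]: (6.54+4.49)/2 × 1 = 5.515
  [5.75→7.75]: (4.49+2.10)/2 × 2 = 6.59
  Sum = 70.8175 mcg/mL·h
Tail: C_last/k_e = 2.10/0.38 = 5.526
AUC_0→∞ (transdermal patch) = 70.8175 + 5.526 = 76.3435 mcg/mL·h
F = (AUC_ev/D_ev)/(AUC_iv/D_iv) = (76.3435/400)/(45/200) = 0.19085875/0.225 = 0.8483

F = 0.85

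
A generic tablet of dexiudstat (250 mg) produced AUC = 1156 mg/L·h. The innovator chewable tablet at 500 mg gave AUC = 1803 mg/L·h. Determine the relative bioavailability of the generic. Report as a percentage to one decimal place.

F_rel = (AUC_test/D_test) / (AUC_ref/D_ref)
      = (1156/250) / (1803/500)
      = 4.624 / 3.606 = 1.2823 = 128.23%

F_rel = 128.2%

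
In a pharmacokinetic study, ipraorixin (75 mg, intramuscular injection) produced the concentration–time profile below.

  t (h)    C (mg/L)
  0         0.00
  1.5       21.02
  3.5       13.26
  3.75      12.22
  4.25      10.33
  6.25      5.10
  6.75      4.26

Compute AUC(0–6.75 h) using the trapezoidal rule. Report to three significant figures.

AUC = 76.6 mg/L·h

Trapezoidal AUC_0→6.75:
  [0→1.5]: (0.00+21.02)/2 × 1.5 = 15.765
  [1.5→3.5]: (21.02+13.26)/2 × 2 = 34.28
  [3.5→3.75]: (13.26+12.22)/2 × 0.25 = 3.185
  [3.75→4.25]: (12.22+10.33)/2 × 0.5 = 5.6375
  [4.25→6.25]: (10.33+5.10)/2 × 2 = 15.43
  [6.25→6.75]: (5.10+4.26)/2 × 0.5 = 2.34
  Sum = 76.6375 mg/L·h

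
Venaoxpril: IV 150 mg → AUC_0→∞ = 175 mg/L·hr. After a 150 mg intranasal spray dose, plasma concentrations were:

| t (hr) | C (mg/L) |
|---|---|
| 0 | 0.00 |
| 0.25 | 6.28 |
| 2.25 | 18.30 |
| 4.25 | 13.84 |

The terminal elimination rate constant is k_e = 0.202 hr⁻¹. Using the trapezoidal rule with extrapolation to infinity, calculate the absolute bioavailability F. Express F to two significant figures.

Trapezoidal AUC_0→4.25 (intranasal spray):
  [0→0.25]: (0.00+6.28)/2 × 0.25 = 0.785
  [0.25→2.25]: (6.28+18.30)/2 × 2 = 24.58
  [2.25→4.25]: (18.30+13.84)/2 × 2 = 32.14
  Sum = 57.505 mg/L·hr
Tail: C_last/k_e = 13.84/0.202 = 68.515
AUC_0→∞ (intranasal spray) = 57.505 + 68.515 = 126.02 mg/L·hr
F = (AUC_ev/D_ev)/(AUC_iv/D_iv) = (126.02/150)/(175/150) = 0.840133/1.16667 = 0.7201

F = 0.72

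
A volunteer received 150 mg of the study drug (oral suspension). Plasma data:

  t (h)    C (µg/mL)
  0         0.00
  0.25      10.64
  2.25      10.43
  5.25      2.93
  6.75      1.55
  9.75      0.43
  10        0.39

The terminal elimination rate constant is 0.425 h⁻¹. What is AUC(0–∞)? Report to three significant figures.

AUC = 49.8 µg/mL·h

Trapezoidal AUC_0→10:
  [0→0.25]: (0.00+10.64)/2 × 0.25 = 1.33
  [0.25→2.25]: (10.64+10.43)/2 × 2 = 21.07
  [2.25→5.25]: (10.43+2.93)/2 × 3 = 20.04
  [5.25→6.75]: (2.93+1.55)/2 × 1.5 = 3.36
  [6.75→9.75]: (1.55+0.43)/2 × 3 = 2.97
  [9.75→10]: (0.43+0.39)/2 × 0.25 = 0.1025
  Sum = 48.8725 µg/mL·h
Extrapolated tail: C_last / k_e = 0.39 / 0.425 = 0.918
AUC_0→∞ = 48.8725 + 0.918 = 49.7905 µg/mL·h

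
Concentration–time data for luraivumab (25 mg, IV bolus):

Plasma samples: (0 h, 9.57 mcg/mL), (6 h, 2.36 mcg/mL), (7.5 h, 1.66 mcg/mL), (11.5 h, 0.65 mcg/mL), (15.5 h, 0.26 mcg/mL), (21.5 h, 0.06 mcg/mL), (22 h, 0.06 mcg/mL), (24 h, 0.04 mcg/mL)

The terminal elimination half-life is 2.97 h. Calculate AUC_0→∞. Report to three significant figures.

AUC = 46.5 mcg/mL·h

Trapezoidal AUC_0→24:
  [0→6]: (9.57+2.36)/2 × 6 = 35.79
  [6→7.5]: (2.36+1.66)/2 × 1.5 = 3.015
  [7.5→11.5]: (1.66+0.65)/2 × 4 = 4.62
  [11.5→15.5]: (0.65+0.26)/2 × 4 = 1.82
  [15.5→21.5]: (0.26+0.06)/2 × 6 = 0.96
  [21.5→22]: (0.06+0.06)/2 × 0.5 = 0.03
  [22→24]: (0.06+0.04)/2 × 2 = 0.1
  Sum = 46.335 mcg/mL·h
k_e = ln2 / t½ = 0.693147 / 2.97 = 0.2334 h^-1
Extrapolated tail: C_last / k_e = 0.04 / 0.2334 = 0.171
AUC_0→∞ = 46.335 + 0.171 = 46.506 mcg/mL·h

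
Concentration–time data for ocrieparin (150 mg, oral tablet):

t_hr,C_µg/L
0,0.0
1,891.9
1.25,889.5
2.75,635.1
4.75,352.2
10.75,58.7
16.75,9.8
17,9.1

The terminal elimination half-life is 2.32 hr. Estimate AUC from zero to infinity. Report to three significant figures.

AUC = 4270 µg/L·hr

Trapezoidal AUC_0→17:
  [0→1]: (0.0+891.9)/2 × 1 = 445.95
  [1→1.25]: (891.9+889.5)/2 × 0.25 = 222.675
  [1.25→2.75]: (889.5+635.1)/2 × 1.5 = 1143.45
  [2.75→4.75]: (635.1+352.2)/2 × 2 = 987.3
  [4.75→10.75]: (352.2+58.7)/2 × 6 = 1232.7
  [10.75→16.75]: (58.7+9.8)/2 × 6 = 205.5
  [16.75→17]: (9.8+9.1)/2 × 0.25 = 2.3625
  Sum = 4239.9375 µg/L·hr
k_e = ln2 / t½ = 0.693147 / 2.32 = 0.2988 hr^-1
Extrapolated tail: C_last / k_e = 9.1 / 0.2988 = 30.455
AUC_0→∞ = 4239.9375 + 30.455 = 4270.3925 µg/L·hr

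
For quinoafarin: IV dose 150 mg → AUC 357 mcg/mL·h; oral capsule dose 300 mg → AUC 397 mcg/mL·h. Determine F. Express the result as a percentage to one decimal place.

F = (AUC_ev / D_ev) / (AUC_iv / D_iv)
  = (397/300) / (357/150)
  = 1.32333 / 2.38 = 0.5560
  = 55.60%

F = 55.6%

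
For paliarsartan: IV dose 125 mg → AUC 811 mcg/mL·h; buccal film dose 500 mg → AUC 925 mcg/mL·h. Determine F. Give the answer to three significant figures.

F = 0.285

F = (AUC_ev / D_ev) / (AUC_iv / D_iv)
  = (925/500) / (811/125)
  = 1.85 / 6.488 = 0.2851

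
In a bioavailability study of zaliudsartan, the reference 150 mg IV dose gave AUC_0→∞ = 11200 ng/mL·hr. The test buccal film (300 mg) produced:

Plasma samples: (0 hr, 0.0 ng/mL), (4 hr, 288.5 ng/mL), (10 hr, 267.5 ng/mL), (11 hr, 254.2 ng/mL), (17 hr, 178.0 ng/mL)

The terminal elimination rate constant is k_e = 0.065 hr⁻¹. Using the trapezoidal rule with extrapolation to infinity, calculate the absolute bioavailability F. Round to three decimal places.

F = 0.292

Trapezoidal AUC_0→17 (buccal film):
  [0→4]: (0.0+288.5)/2 × 4 = 577.0
  [4→10]: (288.5+267.5)/2 × 6 = 1668.0
  [10→11]: (267.5+254.2)/2 × 1 = 260.85
  [11→17]: (254.2+178.0)/2 × 6 = 1296.6
  Sum = 3802.45 ng/mL·hr
Tail: C_last/k_e = 178.0/0.065 = 2738.462
AUC_0→∞ (buccal film) = 3802.45 + 2738.462 = 6540.912 ng/mL·hr
F = (AUC_ev/D_ev)/(AUC_iv/D_iv) = (6540.912/300)/(11200/150) = 21.80304/74.6667 = 0.2920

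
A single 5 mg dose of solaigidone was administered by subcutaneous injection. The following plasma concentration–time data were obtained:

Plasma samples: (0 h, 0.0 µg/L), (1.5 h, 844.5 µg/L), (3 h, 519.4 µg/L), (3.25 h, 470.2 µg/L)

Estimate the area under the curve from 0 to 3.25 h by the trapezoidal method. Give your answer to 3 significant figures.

AUC = 1780 µg/L·h

Trapezoidal AUC_0→3.25:
  [0→1.5]: (0.0+844.5)/2 × 1.5 = 633.375
  [1.5→3]: (844.5+519.4)/2 × 1.5 = 1022.925
  [3→3.25]: (519.4+470.2)/2 × 0.25 = 123.7
  Sum = 1780.0 µg/L·h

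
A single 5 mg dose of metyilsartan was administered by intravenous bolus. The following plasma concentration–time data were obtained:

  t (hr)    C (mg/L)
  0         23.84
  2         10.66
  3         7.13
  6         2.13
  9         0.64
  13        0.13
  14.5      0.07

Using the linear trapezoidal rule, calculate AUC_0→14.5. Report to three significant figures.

AUC = 63.1 mg/L·hr

Trapezoidal AUC_0→14.5:
  [0→2]: (23.84+10.66)/2 × 2 = 34.5
  [2→3]: (10.66+7.13)/2 × 1 = 8.895
  [3→6]: (7.13+2.13)/2 × 3 = 13.89
  [6→9]: (2.13+0.64)/2 × 3 = 4.155
  [9→13]: (0.64+0.13)/2 × 4 = 1.54
  [13→14.5]: (0.13+0.07)/2 × 1.5 = 0.15
  Sum = 63.13 mg/L·hr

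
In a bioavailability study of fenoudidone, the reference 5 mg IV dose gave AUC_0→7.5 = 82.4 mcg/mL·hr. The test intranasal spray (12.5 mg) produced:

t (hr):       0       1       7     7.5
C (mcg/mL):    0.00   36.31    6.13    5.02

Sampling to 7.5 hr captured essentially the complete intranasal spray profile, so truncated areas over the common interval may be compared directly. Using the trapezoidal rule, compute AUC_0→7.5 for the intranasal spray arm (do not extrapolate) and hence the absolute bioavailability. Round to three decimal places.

F = 0.720

Trapezoidal AUC_0→7.5 (intranasal spray):
  [0→1]: (0.00+36.31)/2 × 1 = 18.155
  [1→7]: (36.31+6.13)/2 × 6 = 127.32
  [7→7.5]: (6.13+5.02)/2 × 0.5 = 2.7875
  Sum = 148.2625 mcg/mL·hr
F = (AUC_ev/D_ev)/(AUC_iv/D_iv) = (148.2625/12.5)/(82.4/5) = 11.861/16.48 = 0.7197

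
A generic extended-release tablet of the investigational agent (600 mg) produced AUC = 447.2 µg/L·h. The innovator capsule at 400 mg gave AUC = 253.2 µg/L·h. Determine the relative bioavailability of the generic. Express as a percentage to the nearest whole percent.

F_rel = (AUC_test/D_test) / (AUC_ref/D_ref)
      = (447.2/600) / (253.2/400)
      = 0.745333 / 0.633 = 1.1775 = 117.75%

F_rel = 118%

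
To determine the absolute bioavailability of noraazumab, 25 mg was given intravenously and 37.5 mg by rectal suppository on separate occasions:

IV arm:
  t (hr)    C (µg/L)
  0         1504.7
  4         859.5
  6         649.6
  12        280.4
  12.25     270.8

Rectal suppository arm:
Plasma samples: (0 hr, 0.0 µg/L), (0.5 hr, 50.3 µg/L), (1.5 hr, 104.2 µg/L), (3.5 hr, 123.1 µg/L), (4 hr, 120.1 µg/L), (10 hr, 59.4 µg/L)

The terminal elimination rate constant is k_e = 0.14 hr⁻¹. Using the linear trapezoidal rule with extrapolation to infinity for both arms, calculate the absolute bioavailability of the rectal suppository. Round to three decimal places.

Trapezoidal AUC_0→12.25 (IV):
  [0→4]: (1504.7+859.5)/2 × 4 = 4728.4
  [4→6]: (859.5+649.6)/2 × 2 = 1509.1
  [6→12]: (649.6+280.4)/2 × 6 = 2790.0
  [12→12.25]: (280.4+270.8)/2 × 0.25 = 68.9
  Sum = 9096.4 µg/L·hr
IV tail: 270.8/0.14 = 1934.286; AUC_iv,0→∞ = 9096.4 + 1934.286 = 11030.686 µg/L·hr
Trapezoidal AUC_0→10 (rectal suppository):
  [0→0.5]: (0.0+50.3)/2 × 0.5 = 12.575
  [0.5→1.5]: (50.3+104.2)/2 × 1 = 77.25
  [1.5→3.5]: (104.2+123.1)/2 × 2 = 227.3
  [3.5→4]: (123.1+120.1)/2 × 0.5 = 60.8
  [4→10]: (120.1+59.4)/2 × 6 = 538.5
  Sum = 916.425 µg/L·hr
rectal suppository tail: 59.4/0.14 = 424.286; AUC_ev,0→∞ = 916.425 + 424.286 = 1340.711 µg/L·hr
F = (AUC_ev/D_ev)/(AUC_iv/D_iv) = (1340.711/37.5)/(11030.686/25) = 35.7523/441.22744 = 0.0810

F = 0.081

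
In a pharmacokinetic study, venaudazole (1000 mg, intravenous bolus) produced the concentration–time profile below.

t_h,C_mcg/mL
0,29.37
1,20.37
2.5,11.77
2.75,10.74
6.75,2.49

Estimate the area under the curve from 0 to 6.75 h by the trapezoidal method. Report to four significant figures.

Trapezoidal AUC_0→6.75:
  [0→1]: (29.37+20.37)/2 × 1 = 24.87
  [1→2.5]: (20.37+11.77)/2 × 1.5 = 24.105
  [2.5→2.75]: (11.77+10.74)/2 × 0.25 = 2.81375
  [2.75→6.75]: (10.74+2.49)/2 × 4 = 26.46
  Sum = 78.24875 mcg/mL·h

AUC = 78.25 mcg/mL·h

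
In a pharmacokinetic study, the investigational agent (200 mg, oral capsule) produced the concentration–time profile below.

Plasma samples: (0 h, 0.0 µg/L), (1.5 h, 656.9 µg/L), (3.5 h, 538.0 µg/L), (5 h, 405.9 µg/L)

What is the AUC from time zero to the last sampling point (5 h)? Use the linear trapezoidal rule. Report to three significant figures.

Trapezoidal AUC_0→5:
  [0→1.5]: (0.0+656.9)/2 × 1.5 = 492.675
  [1.5→3.5]: (656.9+538.0)/2 × 2 = 1194.9
  [3.5→5]: (538.0+405.9)/2 × 1.5 = 707.925
  Sum = 2395.5 µg/L·h

AUC = 2400 µg/L·h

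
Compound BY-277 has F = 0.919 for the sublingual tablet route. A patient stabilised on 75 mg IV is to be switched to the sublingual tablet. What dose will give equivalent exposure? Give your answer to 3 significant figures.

D_sublingual = 81.6 mg

For equal systemic exposure: F × D_ev = D_iv
D_ev = D_iv / F = 75 / 0.919 = 81.6104 mg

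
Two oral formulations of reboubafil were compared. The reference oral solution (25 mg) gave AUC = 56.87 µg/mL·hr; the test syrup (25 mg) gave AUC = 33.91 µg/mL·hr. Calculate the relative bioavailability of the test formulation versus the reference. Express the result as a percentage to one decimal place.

F_rel = (AUC_test/D_test) / (AUC_ref/D_ref)
      = (33.91/25) / (56.87/25)
      = 1.3564 / 2.2748 = 0.5963 = 59.63%

F_rel = 59.6%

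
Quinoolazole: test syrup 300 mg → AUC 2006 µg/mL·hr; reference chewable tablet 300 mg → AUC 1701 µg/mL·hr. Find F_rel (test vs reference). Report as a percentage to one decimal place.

F_rel = 117.9%

F_rel = (AUC_test/D_test) / (AUC_ref/D_ref)
      = (2006/300) / (1701/300)
      = 6.68667 / 5.67 = 1.1793 = 117.93%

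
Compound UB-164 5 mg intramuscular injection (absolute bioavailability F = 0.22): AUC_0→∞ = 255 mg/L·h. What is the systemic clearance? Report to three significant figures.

CL = 0.00431 L/h

CL = F × Dose / AUC_0→∞
   = 0.22 × 5 / 255 = 0.00431373 L/h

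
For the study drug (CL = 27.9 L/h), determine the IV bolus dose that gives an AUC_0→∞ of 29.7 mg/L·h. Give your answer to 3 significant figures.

Dose = 829 mg

Dose_iv = CL × AUC_0→∞
     = 27.9 × 29.7 = 828.63 mg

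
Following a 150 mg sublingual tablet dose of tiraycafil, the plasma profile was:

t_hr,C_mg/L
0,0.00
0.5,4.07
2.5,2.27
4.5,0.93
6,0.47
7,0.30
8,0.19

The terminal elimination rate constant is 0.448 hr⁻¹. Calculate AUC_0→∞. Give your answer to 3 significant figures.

Trapezoidal AUC_0→8:
  [0→0.5]: (0.00+4.07)/2 × 0.5 = 1.0175
  [0.5→2.5]: (4.07+2.27)/2 × 2 = 6.34
  [2.5→4.5]: (2.27+0.93)/2 × 2 = 3.2
  [4.5→6]: (0.93+0.47)/2 × 1.5 = 1.05
  [6→7]: (0.47+0.30)/2 × 1 = 0.385
  [7→8]: (0.30+0.19)/2 × 1 = 0.245
  Sum = 12.2375 mg/L·hr
Extrapolated tail: C_last / k_e = 0.19 / 0.448 = 0.424
AUC_0→∞ = 12.2375 + 0.424 = 12.6615 mg/L·hr

AUC = 12.7 mg/L·hr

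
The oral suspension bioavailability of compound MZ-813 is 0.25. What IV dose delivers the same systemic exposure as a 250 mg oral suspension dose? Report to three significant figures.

D_iv = 62.5 mg

Systemic exposure from an extravascular dose = F × D_ev, so the equivalent IV dose is F × D_ev.
D_iv = F × D_ev = 0.25 × 250 = 62.5 mg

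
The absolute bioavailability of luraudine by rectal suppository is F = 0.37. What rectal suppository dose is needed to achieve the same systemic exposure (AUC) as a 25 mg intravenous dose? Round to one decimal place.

D_rectal = 67.6 mg

For equal systemic exposure: F × D_ev = D_iv
D_ev = D_iv / F = 25 / 0.37 = 67.5676 mg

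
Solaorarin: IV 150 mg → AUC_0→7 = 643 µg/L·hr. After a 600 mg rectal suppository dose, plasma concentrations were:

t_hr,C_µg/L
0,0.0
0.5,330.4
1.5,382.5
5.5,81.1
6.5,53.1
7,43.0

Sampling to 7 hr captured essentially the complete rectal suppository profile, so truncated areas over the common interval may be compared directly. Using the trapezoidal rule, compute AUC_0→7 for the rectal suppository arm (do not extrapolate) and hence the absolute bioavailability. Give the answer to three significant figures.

F = 0.567

Trapezoidal AUC_0→7 (rectal suppository):
  [0→0.5]: (0.0+330.4)/2 × 0.5 = 82.6
  [0.5→1.5]: (330.4+382.5)/2 × 1 = 356.45
  [1.5→5.5]: (382.5+81.1)/2 × 4 = 927.2
  [5.5→6.5]: (81.1+53.1)/2 × 1 = 67.1
  [6.5→7]: (53.1+43.0)/2 × 0.5 = 24.025
  Sum = 1457.375 µg/L·hr
F = (AUC_ev/D_ev)/(AUC_iv/D_iv) = (1457.375/600)/(643/150) = 2.42896/4.28667 = 0.5666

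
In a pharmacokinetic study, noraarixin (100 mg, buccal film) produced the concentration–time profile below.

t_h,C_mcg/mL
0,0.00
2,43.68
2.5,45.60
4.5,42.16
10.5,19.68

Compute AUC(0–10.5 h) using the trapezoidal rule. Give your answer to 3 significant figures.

AUC = 339 mcg/mL·h

Trapezoidal AUC_0→10.5:
  [0→2]: (0.00+43.68)/2 × 2 = 43.68
  [2→2.5]: (43.68+45.60)/2 × 0.5 = 22.32
  [2.5→4.5]: (45.60+42.16)/2 × 2 = 87.76
  [4.5→10.5]: (42.16+19.68)/2 × 6 = 185.52
  Sum = 339.28 mcg/mL·h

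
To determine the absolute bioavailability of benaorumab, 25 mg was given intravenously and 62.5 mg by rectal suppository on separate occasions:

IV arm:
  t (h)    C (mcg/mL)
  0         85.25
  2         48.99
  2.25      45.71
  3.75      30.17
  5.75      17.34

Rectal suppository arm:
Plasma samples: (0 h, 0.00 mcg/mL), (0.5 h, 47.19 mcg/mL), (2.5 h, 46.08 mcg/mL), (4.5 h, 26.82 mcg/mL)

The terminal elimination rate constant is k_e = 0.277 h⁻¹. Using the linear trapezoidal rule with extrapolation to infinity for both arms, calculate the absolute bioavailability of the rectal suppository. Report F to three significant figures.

F = 0.351

Trapezoidal AUC_0→5.75 (IV):
  [0→2]: (85.25+48.99)/2 × 2 = 134.24
  [2→2.25]: (48.99+45.71)/2 × 0.25 = 11.8375
  [2.25→3.75]: (45.71+30.17)/2 × 1.5 = 56.91
  [3.75→5.75]: (30.17+17.34)/2 × 2 = 47.51
  Sum = 250.4975 mcg/mL·h
IV tail: 17.34/0.277 = 62.599; AUC_iv,0→∞ = 250.4975 + 62.599 = 313.0965 mcg/mL·h
Trapezoidal AUC_0→4.5 (rectal suppository):
  [0→0.5]: (0.00+47.19)/2 × 0.5 = 11.7975
  [0.5→2.5]: (47.19+46.08)/2 × 2 = 93.27
  [2.5→4.5]: (46.08+26.82)/2 × 2 = 72.9
  Sum = 177.9675 mcg/mL·h
rectal suppository tail: 26.82/0.277 = 96.823; AUC_ev,0→∞ = 177.9675 + 96.823 = 274.7905 mcg/mL·h
F = (AUC_ev/D_ev)/(AUC_iv/D_iv) = (274.7905/62.5)/(313.0965/25) = 4.396648/12.52386 = 0.3511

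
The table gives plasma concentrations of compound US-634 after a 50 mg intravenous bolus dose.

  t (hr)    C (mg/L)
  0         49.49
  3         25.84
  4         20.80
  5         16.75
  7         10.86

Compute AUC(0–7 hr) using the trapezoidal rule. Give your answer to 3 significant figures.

Trapezoidal AUC_0→7:
  [0→3]: (49.49+25.84)/2 × 3 = 112.995
  [3→4]: (25.84+20.80)/2 × 1 = 23.32
  [4→5]: (20.80+16.75)/2 × 1 = 18.775
  [5→7]: (16.75+10.86)/2 × 2 = 27.61
  Sum = 182.7 mg/L·hr

AUC = 183 mg/L·hr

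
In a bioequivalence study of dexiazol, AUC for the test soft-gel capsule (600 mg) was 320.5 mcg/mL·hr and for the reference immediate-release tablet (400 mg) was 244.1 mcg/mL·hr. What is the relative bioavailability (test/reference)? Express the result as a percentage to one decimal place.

F_rel = (AUC_test/D_test) / (AUC_ref/D_ref)
      = (320.5/600) / (244.1/400)
      = 0.534167 / 0.61025 = 0.8753 = 87.53%

F_rel = 87.5%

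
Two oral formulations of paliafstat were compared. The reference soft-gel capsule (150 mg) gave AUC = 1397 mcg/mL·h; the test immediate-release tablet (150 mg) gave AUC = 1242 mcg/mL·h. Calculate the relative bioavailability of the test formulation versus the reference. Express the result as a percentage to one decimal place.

F_rel = 88.9%

F_rel = (AUC_test/D_test) / (AUC_ref/D_ref)
      = (1242/150) / (1397/150)
      = 8.28 / 9.31333 = 0.8890 = 88.90%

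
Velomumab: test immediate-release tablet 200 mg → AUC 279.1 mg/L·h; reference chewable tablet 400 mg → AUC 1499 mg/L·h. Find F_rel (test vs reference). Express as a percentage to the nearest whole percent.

F_rel = 37%

F_rel = (AUC_test/D_test) / (AUC_ref/D_ref)
      = (279.1/200) / (1499/400)
      = 1.3955 / 3.7475 = 0.3724 = 37.24%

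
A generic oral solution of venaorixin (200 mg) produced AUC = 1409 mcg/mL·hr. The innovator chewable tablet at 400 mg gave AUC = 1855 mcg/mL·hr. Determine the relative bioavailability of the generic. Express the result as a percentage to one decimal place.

F_rel = 151.9%

F_rel = (AUC_test/D_test) / (AUC_ref/D_ref)
      = (1409/200) / (1855/400)
      = 7.045 / 4.6375 = 1.5191 = 151.91%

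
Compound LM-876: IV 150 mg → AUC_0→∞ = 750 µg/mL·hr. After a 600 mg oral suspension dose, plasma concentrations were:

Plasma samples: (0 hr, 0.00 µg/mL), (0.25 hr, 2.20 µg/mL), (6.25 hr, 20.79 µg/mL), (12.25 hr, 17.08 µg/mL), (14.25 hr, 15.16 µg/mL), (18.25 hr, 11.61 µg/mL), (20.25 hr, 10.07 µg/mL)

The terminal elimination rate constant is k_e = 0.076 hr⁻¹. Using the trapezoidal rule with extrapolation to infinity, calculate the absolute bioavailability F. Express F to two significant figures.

F = 0.14

Trapezoidal AUC_0→20.25 (oral suspension):
  [0→0.25]: (0.00+2.20)/2 × 0.25 = 0.275
  [0.25→6.25]: (2.20+20.79)/2 × 6 = 68.97
  [6.25→12.25]: (20.79+17.08)/2 × 6 = 113.61
  [12.25→14.25]: (17.08+15.16)/2 × 2 = 32.24
  [14.25→18.25]: (15.16+11.61)/2 × 4 = 53.54
  [18.25→20.25]: (11.61+10.07)/2 × 2 = 21.68
  Sum = 290.315 µg/mL·hr
Tail: C_last/k_e = 10.07/0.076 = 132.500
AUC_0→∞ (oral suspension) = 290.315 + 132.500 = 422.815 µg/mL·hr
F = (AUC_ev/D_ev)/(AUC_iv/D_iv) = (422.815/600)/(750/150) = 0.704692/5 = 0.1409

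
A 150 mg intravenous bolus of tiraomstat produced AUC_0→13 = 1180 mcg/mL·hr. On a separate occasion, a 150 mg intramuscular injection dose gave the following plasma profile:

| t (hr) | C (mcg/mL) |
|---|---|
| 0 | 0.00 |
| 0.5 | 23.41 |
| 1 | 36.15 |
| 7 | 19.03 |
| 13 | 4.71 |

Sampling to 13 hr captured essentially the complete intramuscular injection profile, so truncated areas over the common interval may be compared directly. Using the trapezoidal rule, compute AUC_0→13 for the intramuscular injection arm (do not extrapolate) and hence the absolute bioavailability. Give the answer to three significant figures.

F = 0.218

Trapezoidal AUC_0→13 (intramuscular injection):
  [0→0.5]: (0.00+23.41)/2 × 0.5 = 5.8525
  [0.5→1]: (23.41+36.15)/2 × 0.5 = 14.89
  [1→7]: (36.15+19.03)/2 × 6 = 165.54
  [7→13]: (19.03+4.71)/2 × 6 = 71.22
  Sum = 257.5025 mcg/mL·hr
F = (AUC_ev/D_ev)/(AUC_iv/D_iv) = (257.5025/150)/(1180/150) = 1.71668/7.86667 = 0.2182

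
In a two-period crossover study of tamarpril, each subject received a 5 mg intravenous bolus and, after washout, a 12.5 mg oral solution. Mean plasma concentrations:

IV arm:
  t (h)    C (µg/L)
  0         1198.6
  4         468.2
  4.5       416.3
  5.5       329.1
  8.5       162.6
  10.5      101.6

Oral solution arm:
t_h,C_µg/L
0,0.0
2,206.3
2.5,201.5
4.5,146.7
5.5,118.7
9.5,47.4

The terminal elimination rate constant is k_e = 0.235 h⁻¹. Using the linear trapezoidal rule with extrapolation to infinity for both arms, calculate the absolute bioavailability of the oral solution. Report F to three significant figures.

Trapezoidal AUC_0→10.5 (IV):
  [0→4]: (1198.6+468.2)/2 × 4 = 3333.6
  [4→4.5]: (468.2+416.3)/2 × 0.5 = 221.125
  [4.5→5.5]: (416.3+329.1)/2 × 1 = 372.7
  [5.5→8.5]: (329.1+162.6)/2 × 3 = 737.55
  [8.5→10.5]: (162.6+101.6)/2 × 2 = 264.2
  Sum = 4929.175 µg/L·h
IV tail: 101.6/0.235 = 432.340; AUC_iv,0→∞ = 4929.175 + 432.340 = 5361.515 µg/L·h
Trapezoidal AUC_0→9.5 (oral solution):
  [0→2]: (0.0+206.3)/2 × 2 = 206.3
  [2→2.5]: (206.3+201.5)/2 × 0.5 = 101.95
  [2.5→4.5]: (201.5+146.7)/2 × 2 = 348.2
  [4.5→5.5]: (146.7+118.7)/2 × 1 = 132.7
  [5.5→9.5]: (118.7+47.4)/2 × 4 = 332.2
  Sum = 1121.35 µg/L·h
oral solution tail: 47.4/0.235 = 201.702; AUC_ev,0→∞ = 1121.35 + 201.702 = 1323.052 µg/L·h
F = (AUC_ev/D_ev)/(AUC_iv/D_iv) = (1323.052/12.5)/(5361.515/5) = 105.84416/1072.303 = 0.0987

F = 0.0987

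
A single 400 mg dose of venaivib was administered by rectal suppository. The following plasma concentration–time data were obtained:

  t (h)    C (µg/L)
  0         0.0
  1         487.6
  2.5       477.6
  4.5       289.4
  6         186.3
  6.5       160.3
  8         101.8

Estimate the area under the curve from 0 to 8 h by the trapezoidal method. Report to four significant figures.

Trapezoidal AUC_0→8:
  [0→1]: (0.0+487.6)/2 × 1 = 243.8
  [1→2.5]: (487.6+477.6)/2 × 1.5 = 723.9
  [2.5→4.5]: (477.6+289.4)/2 × 2 = 767.0
  [4.5→6]: (289.4+186.3)/2 × 1.5 = 356.775
  [6→6.5]: (186.3+160.3)/2 × 0.5 = 86.65
  [6.5→8]: (160.3+101.8)/2 × 1.5 = 196.575
  Sum = 2374.7 µg/L·h

AUC = 2375 µg/L·h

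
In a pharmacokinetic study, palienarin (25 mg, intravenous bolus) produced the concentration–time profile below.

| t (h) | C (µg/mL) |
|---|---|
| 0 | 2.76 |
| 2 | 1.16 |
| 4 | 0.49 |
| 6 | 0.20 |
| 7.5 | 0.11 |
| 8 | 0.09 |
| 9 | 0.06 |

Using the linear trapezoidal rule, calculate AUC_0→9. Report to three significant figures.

Trapezoidal AUC_0→9:
  [0→2]: (2.76+1.16)/2 × 2 = 3.92
  [2→4]: (1.16+0.49)/2 × 2 = 1.65
  [4→6]: (0.49+0.20)/2 × 2 = 0.69
  [6→7.5]: (0.20+0.11)/2 × 1.5 = 0.2325
  [7.5→8]: (0.11+0.09)/2 × 0.5 = 0.05
  [8→9]: (0.09+0.06)/2 × 1 = 0.075
  Sum = 6.6175 µg/mL·h

AUC = 6.62 µg/mL·h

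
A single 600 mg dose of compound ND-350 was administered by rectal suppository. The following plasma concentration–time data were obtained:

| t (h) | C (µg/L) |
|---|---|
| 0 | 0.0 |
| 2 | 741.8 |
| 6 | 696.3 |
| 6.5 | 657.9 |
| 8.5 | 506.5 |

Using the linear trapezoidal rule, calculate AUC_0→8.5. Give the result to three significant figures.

Trapezoidal AUC_0→8.5:
  [0→2]: (0.0+741.8)/2 × 2 = 741.8
  [2→6]: (741.8+696.3)/2 × 4 = 2876.2
  [6→6.5]: (696.3+657.9)/2 × 0.5 = 338.55
  [6.5→8.5]: (657.9+506.5)/2 × 2 = 1164.4
  Sum = 5120.95 µg/L·h

AUC = 5120 µg/L·h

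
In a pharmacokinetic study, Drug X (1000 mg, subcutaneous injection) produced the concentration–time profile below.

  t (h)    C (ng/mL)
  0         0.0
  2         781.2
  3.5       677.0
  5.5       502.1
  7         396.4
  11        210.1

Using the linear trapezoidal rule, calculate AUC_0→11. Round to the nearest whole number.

Trapezoidal AUC_0→11:
  [0→2]: (0.0+781.2)/2 × 2 = 781.2
  [2→3.5]: (781.2+677.0)/2 × 1.5 = 1093.65
  [3.5→5.5]: (677.0+502.1)/2 × 2 = 1179.1
  [5.5→7]: (502.1+396.4)/2 × 1.5 = 673.875
  [7→11]: (396.4+210.1)/2 × 4 = 1213.0
  Sum = 4940.825 ng/mL·h

AUC = 4941 ng/mL·h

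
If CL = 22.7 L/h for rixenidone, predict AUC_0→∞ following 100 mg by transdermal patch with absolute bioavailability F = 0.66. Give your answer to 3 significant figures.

AUC = 2.91 mg/L·h

AUC_0→∞ = F × Dose / CL
        = 0.66 × 100 / 22.7 = 2.90749 mg/L·h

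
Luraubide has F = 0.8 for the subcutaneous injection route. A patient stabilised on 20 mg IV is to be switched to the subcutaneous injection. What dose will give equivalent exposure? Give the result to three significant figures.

D_subcutaneous = 25.0 mg

For equal systemic exposure: F × D_ev = D_iv
D_ev = D_iv / F = 20 / 0.8 = 25 mg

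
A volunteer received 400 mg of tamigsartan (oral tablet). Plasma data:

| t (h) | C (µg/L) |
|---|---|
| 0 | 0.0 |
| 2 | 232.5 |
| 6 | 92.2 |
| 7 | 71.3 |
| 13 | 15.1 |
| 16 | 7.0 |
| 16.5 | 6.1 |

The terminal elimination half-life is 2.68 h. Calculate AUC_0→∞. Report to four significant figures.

AUC = 1283 µg/L·h

Trapezoidal AUC_0→16.5:
  [0→2]: (0.0+232.5)/2 × 2 = 232.5
  [2→6]: (232.5+92.2)/2 × 4 = 649.4
  [6→7]: (92.2+71.3)/2 × 1 = 81.75
  [7→13]: (71.3+15.1)/2 × 6 = 259.2
  [13→16]: (15.1+7.0)/2 × 3 = 33.15
  [16→16.5]: (7.0+6.1)/2 × 0.5 = 3.275
  Sum = 1259.275 µg/L·h
k_e = ln2 / t½ = 0.693147 / 2.68 = 0.2586 h^-1
Extrapolated tail: C_last / k_e = 6.1 / 0.2586 = 23.589
AUC_0→∞ = 1259.275 + 23.589 = 1282.864 µg/L·h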